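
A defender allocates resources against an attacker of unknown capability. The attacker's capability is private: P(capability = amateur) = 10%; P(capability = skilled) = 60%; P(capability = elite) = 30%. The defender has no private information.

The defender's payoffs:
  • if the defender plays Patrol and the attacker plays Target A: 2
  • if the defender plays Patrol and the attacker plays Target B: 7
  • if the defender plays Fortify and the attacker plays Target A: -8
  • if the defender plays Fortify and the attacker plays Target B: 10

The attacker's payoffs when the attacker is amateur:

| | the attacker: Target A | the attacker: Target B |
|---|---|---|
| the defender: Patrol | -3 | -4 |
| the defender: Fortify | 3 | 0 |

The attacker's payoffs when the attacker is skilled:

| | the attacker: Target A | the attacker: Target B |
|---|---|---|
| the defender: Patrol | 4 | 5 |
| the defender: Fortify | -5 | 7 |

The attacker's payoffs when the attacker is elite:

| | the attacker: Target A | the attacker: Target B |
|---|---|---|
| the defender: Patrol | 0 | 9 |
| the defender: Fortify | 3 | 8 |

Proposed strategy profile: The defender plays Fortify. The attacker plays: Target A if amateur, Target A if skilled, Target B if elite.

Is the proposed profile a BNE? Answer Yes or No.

A profile is a BNE iff every type of every player is best-responding given beliefs about the other side.
The defender plays Fortify: E[Fortify] = 0.1·(-8) + 0.6·(-8) + 0.3·(10) = -2.6; E[Patrol] = 3.5. Not best-responding. ✗
The attacker (capability amateur), facing Fortify: Target A gives 3, Target B gives 0. Proposed Target A is best. ✓
The attacker (capability skilled), facing Fortify: Target A gives -5, Target B gives 7. Proposed Target A is not best — profitable deviation exists. ✗
The attacker (capability elite), facing Fortify: Target A gives 3, Target B gives 8. Proposed Target B is best. ✓

No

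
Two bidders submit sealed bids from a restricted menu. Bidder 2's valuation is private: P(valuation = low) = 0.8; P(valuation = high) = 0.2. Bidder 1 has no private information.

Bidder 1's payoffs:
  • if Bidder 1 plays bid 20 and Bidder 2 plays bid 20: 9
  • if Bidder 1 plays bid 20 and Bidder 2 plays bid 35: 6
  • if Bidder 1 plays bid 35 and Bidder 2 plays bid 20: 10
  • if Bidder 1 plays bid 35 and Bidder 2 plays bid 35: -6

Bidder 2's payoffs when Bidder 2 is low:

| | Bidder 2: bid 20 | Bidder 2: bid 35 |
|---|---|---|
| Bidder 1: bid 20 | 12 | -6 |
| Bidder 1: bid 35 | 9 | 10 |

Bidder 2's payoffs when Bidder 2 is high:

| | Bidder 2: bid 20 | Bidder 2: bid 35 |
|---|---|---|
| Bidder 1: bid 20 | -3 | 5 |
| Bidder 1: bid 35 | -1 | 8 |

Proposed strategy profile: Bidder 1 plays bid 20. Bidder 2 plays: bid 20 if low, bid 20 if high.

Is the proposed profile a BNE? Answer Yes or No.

No

Bidder 1 plays bid 20: E[bid 20] = 0.8·(9) + 0.2·(9) = 9; E[bid 35] = 10. Not best-responding. ✗
Bidder 2 (valuation low), facing bid 20: bid 20 gives 12, bid 35 gives -6. Proposed bid 20 is best. ✓
Bidder 2 (valuation high), facing bid 20: bid 20 gives -3, bid 35 gives 5. Proposed bid 20 is not best — profitable deviation exists. ✗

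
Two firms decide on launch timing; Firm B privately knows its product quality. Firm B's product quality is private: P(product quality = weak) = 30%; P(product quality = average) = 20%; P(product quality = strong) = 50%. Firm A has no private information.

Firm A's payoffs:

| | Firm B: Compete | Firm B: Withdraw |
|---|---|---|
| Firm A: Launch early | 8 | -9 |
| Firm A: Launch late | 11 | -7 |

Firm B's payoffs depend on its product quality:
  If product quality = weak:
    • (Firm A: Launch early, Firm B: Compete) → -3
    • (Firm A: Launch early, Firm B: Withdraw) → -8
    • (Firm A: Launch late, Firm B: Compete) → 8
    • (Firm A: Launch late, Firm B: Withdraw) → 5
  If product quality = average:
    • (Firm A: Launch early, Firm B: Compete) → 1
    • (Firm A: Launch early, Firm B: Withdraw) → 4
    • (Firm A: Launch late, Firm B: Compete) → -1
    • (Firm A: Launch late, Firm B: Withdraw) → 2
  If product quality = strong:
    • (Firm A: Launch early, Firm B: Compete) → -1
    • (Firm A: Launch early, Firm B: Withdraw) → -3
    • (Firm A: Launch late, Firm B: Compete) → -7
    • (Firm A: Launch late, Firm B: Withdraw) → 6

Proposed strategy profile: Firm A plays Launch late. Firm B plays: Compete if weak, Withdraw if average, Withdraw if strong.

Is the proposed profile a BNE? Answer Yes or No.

Firm A plays Launch late: E[Launch late] = 0.3·(11) + 0.2·(-7) + 0.5·(-7) = -1.6; E[Launch early] = -3.9. Best-responding. ✓
Firm B (product quality weak), facing Launch late: Compete gives 8, Withdraw gives 5. Proposed Compete is best. ✓
Firm B (product quality average), facing Launch late: Compete gives -1, Withdraw gives 2. Proposed Withdraw is best. ✓
Firm B (product quality strong), facing Launch late: Compete gives -7, Withdraw gives 6. Proposed Withdraw is best. ✓

Yes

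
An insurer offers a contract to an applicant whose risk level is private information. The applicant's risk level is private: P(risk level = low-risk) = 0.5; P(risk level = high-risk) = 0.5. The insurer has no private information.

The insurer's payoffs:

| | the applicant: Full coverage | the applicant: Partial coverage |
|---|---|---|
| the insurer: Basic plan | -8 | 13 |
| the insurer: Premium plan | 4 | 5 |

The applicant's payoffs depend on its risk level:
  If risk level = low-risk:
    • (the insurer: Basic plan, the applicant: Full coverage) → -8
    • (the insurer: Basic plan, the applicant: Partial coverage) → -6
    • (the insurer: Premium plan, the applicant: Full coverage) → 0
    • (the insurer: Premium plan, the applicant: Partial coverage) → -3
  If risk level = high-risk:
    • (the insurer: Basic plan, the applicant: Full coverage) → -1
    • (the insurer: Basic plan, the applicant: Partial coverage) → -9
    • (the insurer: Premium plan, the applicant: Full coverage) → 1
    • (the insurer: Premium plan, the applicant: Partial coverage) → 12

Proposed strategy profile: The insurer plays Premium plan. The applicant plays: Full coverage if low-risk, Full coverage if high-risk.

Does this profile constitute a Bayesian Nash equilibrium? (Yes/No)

The insurer plays Premium plan: E[Premium plan] = 0.5·(4) + 0.5·(4) = 4; E[Basic plan] = -8. Best-responding. ✓
The applicant (risk level low-risk), facing Premium plan: Full coverage gives 0, Partial coverage gives -3. Proposed Full coverage is best. ✓
The applicant (risk level high-risk), facing Premium plan: Full coverage gives 1, Partial coverage gives 12. Proposed Full coverage is not best — profitable deviation exists. ✗

No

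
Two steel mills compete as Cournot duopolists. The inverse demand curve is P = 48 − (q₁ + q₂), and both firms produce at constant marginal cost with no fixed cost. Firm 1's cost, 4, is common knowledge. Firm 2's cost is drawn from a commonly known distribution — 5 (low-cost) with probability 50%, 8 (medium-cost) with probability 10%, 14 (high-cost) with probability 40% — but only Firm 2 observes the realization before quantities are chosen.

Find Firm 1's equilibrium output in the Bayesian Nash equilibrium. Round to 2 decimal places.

16.30

Type-c best response for Firm 2: q₂(c) = (48 − c)/2 − q₁/2.
Firm 1 maximizes expected profit; its first-order condition is 48 − 2q₁ − E[q₂] − 4 = 0.
Substituting E[q₂] and solving: E[c₂] = 8.9, so q₁ = (48 − 2·4 + 8.9)/3 = 16.3.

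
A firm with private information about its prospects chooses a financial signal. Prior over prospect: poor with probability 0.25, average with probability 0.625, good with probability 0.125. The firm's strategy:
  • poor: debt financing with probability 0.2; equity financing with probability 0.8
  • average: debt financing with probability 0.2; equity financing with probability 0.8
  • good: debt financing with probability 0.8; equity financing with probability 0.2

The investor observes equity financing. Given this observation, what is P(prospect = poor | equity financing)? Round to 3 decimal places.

Apply Bayes' rule using the sender's strategy as the likelihood.
P(equity financing) = 0.25·0.8 + 0.625·0.8 + 0.125·0.2 = 0.725
P(poor | equity financing) = (0.25·0.8) / 0.725 = 0.2 / 0.725 = 0.275862

0.276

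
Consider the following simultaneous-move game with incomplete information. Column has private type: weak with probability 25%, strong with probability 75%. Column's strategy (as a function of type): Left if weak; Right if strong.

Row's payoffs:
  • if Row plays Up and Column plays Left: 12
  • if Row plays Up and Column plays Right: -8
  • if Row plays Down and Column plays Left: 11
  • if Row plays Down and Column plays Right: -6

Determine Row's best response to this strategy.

Down

E[Up] = 0.25·(12) + 0.75·(-8) = -3
E[Down] = 0.25·(11) + 0.75·(-6) = -1.75
Best response: Down (-1.75 is the largest).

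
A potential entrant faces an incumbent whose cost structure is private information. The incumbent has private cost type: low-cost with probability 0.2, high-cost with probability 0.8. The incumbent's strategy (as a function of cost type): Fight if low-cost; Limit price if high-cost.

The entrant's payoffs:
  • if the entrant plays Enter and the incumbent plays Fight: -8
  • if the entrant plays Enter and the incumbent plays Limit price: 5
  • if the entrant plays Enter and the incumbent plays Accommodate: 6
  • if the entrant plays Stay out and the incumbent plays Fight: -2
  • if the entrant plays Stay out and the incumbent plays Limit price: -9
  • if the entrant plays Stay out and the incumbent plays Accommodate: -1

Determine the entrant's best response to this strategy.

E[Enter] = 0.2·(-8) + 0.8·(5) = 2.4
E[Stay out] = 0.2·(-2) + 0.8·(-9) = -7.6
Best response: Enter (2.4 is the largest).

Enter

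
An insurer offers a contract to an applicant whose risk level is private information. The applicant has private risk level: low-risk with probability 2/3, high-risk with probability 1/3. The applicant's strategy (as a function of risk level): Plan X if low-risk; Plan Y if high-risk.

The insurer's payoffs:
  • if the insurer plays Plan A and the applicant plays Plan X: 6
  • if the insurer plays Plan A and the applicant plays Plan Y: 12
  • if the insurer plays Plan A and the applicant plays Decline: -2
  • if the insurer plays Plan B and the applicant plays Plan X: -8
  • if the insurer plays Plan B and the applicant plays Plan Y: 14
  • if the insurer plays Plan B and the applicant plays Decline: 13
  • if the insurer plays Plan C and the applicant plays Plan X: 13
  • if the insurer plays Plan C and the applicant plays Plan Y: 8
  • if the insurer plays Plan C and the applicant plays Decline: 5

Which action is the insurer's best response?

E[Plan A] = 2/3·(6) + 1/3·(12) = 8
E[Plan B] = 2/3·(-8) + 1/3·(14) = -2/3
E[Plan C] = 2/3·(13) + 1/3·(8) = 34/3
Best response: Plan C (34/3 is the largest).

Plan C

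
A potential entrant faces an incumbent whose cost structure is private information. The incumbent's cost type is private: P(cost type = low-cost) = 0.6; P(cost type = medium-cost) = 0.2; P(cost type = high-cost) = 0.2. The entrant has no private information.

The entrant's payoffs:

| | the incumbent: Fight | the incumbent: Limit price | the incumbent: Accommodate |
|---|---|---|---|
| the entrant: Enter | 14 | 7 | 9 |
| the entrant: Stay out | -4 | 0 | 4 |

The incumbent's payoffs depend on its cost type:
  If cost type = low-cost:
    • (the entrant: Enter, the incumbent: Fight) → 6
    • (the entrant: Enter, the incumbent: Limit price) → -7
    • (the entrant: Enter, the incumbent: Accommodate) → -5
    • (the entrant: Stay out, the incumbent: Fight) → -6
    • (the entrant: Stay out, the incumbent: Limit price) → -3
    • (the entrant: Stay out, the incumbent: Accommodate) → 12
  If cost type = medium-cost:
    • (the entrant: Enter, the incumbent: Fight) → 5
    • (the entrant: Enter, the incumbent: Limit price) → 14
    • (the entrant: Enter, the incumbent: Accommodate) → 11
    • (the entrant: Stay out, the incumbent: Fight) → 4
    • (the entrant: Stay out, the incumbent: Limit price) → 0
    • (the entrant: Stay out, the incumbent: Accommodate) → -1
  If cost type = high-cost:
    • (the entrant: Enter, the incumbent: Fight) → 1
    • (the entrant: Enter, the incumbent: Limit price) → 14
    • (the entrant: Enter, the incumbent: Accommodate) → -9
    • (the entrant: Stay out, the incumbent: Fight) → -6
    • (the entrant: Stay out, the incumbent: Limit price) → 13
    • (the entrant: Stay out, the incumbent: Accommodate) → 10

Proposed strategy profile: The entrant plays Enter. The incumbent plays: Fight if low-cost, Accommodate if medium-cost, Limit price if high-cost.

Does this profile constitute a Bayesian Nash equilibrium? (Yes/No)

No

The entrant plays Enter: E[Enter] = 0.6·(14) + 0.2·(9) + 0.2·(7) = 11.6; E[Stay out] = -1.6. Best-responding. ✓
The incumbent (cost type low-cost), facing Enter: Fight gives 6, Limit price gives -7, Accommodate gives -5. Proposed Fight is best. ✓
The incumbent (cost type medium-cost), facing Enter: Fight gives 5, Limit price gives 14, Accommodate gives 11. Proposed Accommodate is not best — profitable deviation exists. ✗
The incumbent (cost type high-cost), facing Enter: Fight gives 1, Limit price gives 14, Accommodate gives -9. Proposed Limit price is best. ✓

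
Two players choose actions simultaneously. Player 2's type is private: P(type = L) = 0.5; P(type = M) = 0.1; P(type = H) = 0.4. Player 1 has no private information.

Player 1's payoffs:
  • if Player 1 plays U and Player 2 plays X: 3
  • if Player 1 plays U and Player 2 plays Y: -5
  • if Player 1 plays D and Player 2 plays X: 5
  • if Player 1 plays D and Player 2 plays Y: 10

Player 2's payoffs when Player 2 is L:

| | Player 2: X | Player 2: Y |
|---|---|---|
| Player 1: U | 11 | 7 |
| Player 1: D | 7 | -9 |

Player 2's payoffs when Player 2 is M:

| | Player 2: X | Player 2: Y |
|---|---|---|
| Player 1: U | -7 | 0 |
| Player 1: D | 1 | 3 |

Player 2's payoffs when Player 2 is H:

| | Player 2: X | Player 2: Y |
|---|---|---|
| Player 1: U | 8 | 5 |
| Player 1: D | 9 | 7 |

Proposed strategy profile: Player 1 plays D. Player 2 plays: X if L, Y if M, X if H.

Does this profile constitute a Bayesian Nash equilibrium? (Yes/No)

A profile is a BNE iff every type of every player is best-responding given beliefs about the other side.
Player 1 plays D: E[D] = 0.5·(5) + 0.1·(10) + 0.4·(5) = 5.5; E[U] = 2.2. Best-responding. ✓
Player 2 (type L), facing D: X gives 7, Y gives -9. Proposed X is best. ✓
Player 2 (type M), facing D: X gives 1, Y gives 3. Proposed Y is best. ✓
Player 2 (type H), facing D: X gives 9, Y gives 7. Proposed X is best. ✓

Yes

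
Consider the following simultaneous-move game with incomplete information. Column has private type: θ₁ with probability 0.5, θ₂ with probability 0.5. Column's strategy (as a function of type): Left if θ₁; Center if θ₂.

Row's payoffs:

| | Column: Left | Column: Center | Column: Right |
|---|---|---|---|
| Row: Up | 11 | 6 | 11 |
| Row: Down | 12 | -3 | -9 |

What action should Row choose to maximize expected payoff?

Up

Compute Row's expected payoff for each action, taking the expectation over Column's type.
E[Up] = 0.5·(11) + 0.5·(6) = 8.5
E[Down] = 0.5·(12) + 0.5·(-3) = 4.5
Best response: Up (8.5 is the largest).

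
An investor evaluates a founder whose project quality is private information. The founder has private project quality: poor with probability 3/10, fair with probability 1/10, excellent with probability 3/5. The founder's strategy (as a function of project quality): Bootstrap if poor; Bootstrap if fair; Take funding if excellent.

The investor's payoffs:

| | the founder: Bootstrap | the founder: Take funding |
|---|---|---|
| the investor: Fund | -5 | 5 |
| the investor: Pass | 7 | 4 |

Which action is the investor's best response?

Pass

E[Fund] = 3/10·(-5) + 1/10·(-5) + 3/5·(5) = 1
E[Pass] = 3/10·(7) + 1/10·(7) + 3/5·(4) = 26/5
Best response: Pass (26/5 is the largest).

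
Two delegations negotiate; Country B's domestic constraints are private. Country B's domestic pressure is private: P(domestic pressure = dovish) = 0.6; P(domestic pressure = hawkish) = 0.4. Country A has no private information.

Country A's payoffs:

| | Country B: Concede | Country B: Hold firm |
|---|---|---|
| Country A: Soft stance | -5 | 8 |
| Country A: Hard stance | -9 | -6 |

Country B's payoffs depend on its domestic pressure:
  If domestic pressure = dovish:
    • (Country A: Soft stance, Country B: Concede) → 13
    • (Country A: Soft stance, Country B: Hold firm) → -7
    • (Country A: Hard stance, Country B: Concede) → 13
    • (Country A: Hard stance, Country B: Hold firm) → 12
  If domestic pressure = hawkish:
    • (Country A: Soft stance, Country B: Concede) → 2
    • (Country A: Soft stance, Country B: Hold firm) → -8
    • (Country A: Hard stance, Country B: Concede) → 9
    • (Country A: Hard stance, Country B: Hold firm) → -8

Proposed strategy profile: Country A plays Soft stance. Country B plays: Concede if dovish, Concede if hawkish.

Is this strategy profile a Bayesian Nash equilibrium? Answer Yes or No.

Yes

Country A plays Soft stance: E[Soft stance] = 0.6·(-5) + 0.4·(-5) = -5; E[Hard stance] = -9. Best-responding. ✓
Country B (domestic pressure dovish), facing Soft stance: Concede gives 13, Hold firm gives -7. Proposed Concede is best. ✓
Country B (domestic pressure hawkish), facing Soft stance: Concede gives 2, Hold firm gives -8. Proposed Concede is best. ✓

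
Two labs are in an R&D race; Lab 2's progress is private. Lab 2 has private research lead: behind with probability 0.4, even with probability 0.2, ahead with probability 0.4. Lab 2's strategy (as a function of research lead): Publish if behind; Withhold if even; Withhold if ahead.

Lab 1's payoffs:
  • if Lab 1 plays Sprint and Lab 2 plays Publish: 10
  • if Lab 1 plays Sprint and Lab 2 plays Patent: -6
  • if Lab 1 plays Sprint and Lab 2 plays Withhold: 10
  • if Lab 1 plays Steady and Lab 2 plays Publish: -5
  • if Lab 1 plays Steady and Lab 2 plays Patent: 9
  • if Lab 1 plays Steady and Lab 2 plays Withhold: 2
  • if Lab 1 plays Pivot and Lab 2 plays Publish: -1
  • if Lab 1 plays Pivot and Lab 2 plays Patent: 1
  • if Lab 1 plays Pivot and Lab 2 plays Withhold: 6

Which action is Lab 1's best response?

Sprint

E[Sprint] = 0.4·(10) + 0.2·(10) + 0.4·(10) = 10
E[Steady] = 0.4·(-5) + 0.2·(2) + 0.4·(2) = -0.8
E[Pivot] = 0.4·(-1) + 0.2·(6) + 0.4·(6) = 3.2
Best response: Sprint (10 is the largest).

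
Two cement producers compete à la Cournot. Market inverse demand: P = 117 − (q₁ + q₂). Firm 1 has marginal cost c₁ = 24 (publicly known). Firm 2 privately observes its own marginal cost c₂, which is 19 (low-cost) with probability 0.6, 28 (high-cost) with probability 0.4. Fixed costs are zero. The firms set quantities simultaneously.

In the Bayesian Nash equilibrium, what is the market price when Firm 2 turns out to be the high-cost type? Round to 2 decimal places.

57.23

Type-c best response for Firm 2: q₂(c) = (117 − c)/2 − q₁/2.
Firm 1 maximizes expected profit; its first-order condition is 117 − 2q₁ − E[q₂] − 24 = 0.
Substituting E[q₂] and solving: E[c₂] = 22.6, so q₁ = (117 − 2·24 + 22.6)/3 = 30.5333.
q₂(high-cost) = 29.2333, so P = 117 − (30.5333 + 29.2333) = 57.2333.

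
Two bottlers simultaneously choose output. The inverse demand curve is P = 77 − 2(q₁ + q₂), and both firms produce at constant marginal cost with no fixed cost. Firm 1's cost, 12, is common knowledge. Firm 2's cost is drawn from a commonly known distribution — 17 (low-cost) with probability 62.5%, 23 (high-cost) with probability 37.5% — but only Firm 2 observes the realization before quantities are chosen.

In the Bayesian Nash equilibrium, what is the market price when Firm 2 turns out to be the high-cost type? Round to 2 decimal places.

37.96

Firm 2 with cost c maximizes (77 − 2(q₁+q₂) − c)·q₂, giving q₂(c) = (77 − c − 2q₁)/4.
E[c₂] = 0.625·17 + 0.375·23 = 19.25
Firm 1's FOC against E[q₂] yields q₁ = (77 − 2·12 + E[c₂])/6 = (77 − 24 + 19.25)/6 = 12.0417.
q₂(high-cost) = 7.47917, so P = 77 − 2·(12.0417 + 7.47917) = 37.9583.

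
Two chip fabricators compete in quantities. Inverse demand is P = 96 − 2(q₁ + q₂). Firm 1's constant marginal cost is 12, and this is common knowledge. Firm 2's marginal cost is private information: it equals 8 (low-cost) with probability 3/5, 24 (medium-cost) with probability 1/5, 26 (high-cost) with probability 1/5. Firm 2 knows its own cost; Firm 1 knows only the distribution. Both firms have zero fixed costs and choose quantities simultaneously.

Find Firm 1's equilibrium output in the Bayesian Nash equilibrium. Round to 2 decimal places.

14.47

Firm 2 with cost c maximizes (96 − 2(q₁+q₂) − c)·q₂, giving q₂(c) = (96 − c − 2q₁)/4.
E[c₂] = 3/5·8 + 1/5·24 + 1/5·26 = 14.8
Firm 1's FOC against E[q₂] yields q₁ = (96 − 2·12 + E[c₂])/6 = (96 − 24 + 14.8)/6 = 14.4667.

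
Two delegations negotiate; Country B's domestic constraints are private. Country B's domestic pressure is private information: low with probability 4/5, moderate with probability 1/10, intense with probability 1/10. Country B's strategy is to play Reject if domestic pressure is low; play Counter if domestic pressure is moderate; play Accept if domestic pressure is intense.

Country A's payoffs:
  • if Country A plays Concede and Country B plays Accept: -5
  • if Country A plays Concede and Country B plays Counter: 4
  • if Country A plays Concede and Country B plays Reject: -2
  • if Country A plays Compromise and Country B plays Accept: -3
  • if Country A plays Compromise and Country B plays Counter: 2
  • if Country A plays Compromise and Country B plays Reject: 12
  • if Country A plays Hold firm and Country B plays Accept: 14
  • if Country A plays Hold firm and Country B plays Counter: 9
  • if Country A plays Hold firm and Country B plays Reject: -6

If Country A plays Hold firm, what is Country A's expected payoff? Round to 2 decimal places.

Take the expectation over Country B's domestic pressure, weighting each type's action by its prior probability.
E[Hold firm] = 4/5·(-6) + 1/10·9 + 1/10·14 = (-24/5) + 9/10 + 7/5 = -5/2

-2.50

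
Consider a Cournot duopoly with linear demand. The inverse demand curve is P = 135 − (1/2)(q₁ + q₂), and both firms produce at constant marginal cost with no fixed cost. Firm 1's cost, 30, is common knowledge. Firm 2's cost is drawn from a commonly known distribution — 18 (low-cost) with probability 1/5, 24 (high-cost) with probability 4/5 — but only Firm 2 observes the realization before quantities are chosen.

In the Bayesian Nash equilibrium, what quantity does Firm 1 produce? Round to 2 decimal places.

Each type of Firm 2 best-responds to q₁; Firm 1 best-responds to the expected q₂ over Firm 2's types.
Firm 2 with cost c maximizes (135 − (1/2)(q₁+q₂) − c)·q₂, giving q₂(c) = (135 − c − (1/2)q₁).
E[c₂] = 1/5·18 + 4/5·24 = 22.8
Firm 1's FOC against E[q₂] yields q₁ = (135 − 2·30 + E[c₂])/(3/2) = (135 − 60 + 22.8)/(3/2) = 65.2.

65.20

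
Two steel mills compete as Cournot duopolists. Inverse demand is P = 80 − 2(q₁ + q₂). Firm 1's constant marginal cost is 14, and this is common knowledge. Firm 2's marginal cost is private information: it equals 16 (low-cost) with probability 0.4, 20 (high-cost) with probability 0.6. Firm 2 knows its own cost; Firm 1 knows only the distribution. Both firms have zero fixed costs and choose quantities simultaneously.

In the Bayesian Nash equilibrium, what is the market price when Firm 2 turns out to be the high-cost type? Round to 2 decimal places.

Type-c best response for Firm 2: q₂(c) = (80 − c)/4 − q₁/2.
Firm 1 maximizes expected profit; its first-order condition is 80 − 4q₁ − 2E[q₂] − 14 = 0.
Substituting E[q₂] and solving: E[c₂] = 18.4, so q₁ = (80 − 2·14 + 18.4)/6 = 11.7333.
q₂(high-cost) = 9.13333, so P = 80 − 2·(11.7333 + 9.13333) = 38.2667.

38.27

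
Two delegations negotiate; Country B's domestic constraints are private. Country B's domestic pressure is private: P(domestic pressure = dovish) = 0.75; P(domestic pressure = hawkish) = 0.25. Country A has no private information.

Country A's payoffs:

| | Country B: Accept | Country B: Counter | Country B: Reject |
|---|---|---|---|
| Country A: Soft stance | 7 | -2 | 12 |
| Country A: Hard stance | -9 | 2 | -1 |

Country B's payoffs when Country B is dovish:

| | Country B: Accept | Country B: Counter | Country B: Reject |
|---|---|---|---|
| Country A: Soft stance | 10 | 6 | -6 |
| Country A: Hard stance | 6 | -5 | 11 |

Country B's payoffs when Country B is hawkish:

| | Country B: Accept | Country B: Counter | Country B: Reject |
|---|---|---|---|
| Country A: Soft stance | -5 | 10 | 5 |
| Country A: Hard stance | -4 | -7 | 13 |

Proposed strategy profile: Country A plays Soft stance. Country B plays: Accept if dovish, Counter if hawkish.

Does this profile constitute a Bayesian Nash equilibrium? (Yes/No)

A profile is a BNE iff every type of every player is best-responding given beliefs about the other side.
Country A plays Soft stance: E[Soft stance] = 0.75·(7) + 0.25·(-2) = 4.75; E[Hard stance] = -6.25. Best-responding. ✓
Country B (domestic pressure dovish), facing Soft stance: Accept gives 10, Counter gives 6, Reject gives -6. Proposed Accept is best. ✓
Country B (domestic pressure hawkish), facing Soft stance: Accept gives -5, Counter gives 10, Reject gives 5. Proposed Counter is best. ✓

Yes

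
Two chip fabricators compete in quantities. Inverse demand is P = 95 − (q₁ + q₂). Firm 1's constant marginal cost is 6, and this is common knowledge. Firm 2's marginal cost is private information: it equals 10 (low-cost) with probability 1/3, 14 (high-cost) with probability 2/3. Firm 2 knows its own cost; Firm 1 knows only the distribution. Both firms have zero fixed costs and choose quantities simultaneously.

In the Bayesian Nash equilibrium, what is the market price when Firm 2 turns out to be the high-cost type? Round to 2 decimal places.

38.56

Firm 2 with cost c maximizes (95 − (q₁+q₂) − c)·q₂, giving q₂(c) = (95 − c − q₁)/2.
E[c₂] = 1/3·10 + 2/3·14 = 12.6667
Firm 1's FOC against E[q₂] yields q₁ = (95 − 2·6 + E[c₂])/3 = (95 − 12 + 12.6667)/3 = 31.8889.
q₂(high-cost) = 24.5556, so P = 95 − (31.8889 + 24.5556) = 38.5556.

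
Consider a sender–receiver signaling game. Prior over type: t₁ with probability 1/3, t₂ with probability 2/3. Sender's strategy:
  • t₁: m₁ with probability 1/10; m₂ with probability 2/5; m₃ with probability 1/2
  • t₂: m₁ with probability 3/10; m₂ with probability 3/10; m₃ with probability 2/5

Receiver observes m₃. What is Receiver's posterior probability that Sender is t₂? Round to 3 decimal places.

0.615

P(m₃) = (1/3)·(1/2) + (2/3)·(2/5) = 13/30
P(t₂ | m₃) = ((2/3)·(2/5)) / (13/30) = (4/15) / (13/30) = 8/13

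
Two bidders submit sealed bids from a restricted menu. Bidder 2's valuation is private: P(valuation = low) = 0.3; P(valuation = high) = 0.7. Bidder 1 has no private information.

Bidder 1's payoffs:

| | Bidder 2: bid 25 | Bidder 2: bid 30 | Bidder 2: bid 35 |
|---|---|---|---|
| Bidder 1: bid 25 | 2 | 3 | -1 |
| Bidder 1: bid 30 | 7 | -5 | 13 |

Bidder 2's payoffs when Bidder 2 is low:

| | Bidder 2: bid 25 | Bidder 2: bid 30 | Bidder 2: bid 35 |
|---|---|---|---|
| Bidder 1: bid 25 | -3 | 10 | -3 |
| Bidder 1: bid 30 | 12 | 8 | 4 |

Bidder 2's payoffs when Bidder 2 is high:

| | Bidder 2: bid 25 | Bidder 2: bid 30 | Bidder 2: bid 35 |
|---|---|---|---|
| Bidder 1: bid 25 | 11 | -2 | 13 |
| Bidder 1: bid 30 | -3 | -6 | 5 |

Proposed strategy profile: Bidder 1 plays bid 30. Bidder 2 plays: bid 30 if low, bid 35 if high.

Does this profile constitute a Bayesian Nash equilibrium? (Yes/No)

No

A profile is a BNE iff every type of every player is best-responding given beliefs about the other side.
Bidder 1 plays bid 30: E[bid 30] = 0.3·(-5) + 0.7·(13) = 7.6; E[bid 25] = 0.2. Best-responding. ✓
Bidder 2 (valuation low), facing bid 30: bid 25 gives 12, bid 30 gives 8, bid 35 gives 4. Proposed bid 30 is not best — profitable deviation exists. ✗
Bidder 2 (valuation high), facing bid 30: bid 25 gives -3, bid 30 gives -6, bid 35 gives 5. Proposed bid 35 is best. ✓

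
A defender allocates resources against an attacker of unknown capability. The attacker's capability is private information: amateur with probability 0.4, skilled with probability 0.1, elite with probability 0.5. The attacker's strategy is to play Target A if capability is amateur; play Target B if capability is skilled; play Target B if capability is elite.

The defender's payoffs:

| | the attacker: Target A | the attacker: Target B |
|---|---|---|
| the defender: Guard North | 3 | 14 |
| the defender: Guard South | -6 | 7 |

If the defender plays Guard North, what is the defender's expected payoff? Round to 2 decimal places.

9.60

E[Guard North] = 0.4·3 + 0.1·14 + 0.5·14 = 1.2 + 1.4 + 7 = 9.6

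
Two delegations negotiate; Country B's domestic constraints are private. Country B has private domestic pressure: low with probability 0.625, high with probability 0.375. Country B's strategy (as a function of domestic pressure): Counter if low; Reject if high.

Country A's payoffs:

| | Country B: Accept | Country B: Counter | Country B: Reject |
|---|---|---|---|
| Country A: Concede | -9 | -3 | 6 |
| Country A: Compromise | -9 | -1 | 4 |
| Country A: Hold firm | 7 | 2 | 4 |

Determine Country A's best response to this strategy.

Hold firm

Compute Country A's expected payoff for each action, taking the expectation over Country B's type.
E[Concede] = 0.625·(-3) + 0.375·(6) = 0.375
E[Compromise] = 0.625·(-1) + 0.375·(4) = 0.875
E[Hold firm] = 0.625·(2) + 0.375·(4) = 2.75
Best response: Hold firm (2.75 is the largest).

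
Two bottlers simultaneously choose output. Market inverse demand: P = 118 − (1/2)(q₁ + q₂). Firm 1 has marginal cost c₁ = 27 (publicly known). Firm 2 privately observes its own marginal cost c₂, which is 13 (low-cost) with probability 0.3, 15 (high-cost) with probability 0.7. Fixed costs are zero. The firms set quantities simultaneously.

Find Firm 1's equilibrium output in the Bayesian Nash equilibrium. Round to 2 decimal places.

52.27

Firm 2 with cost c maximizes (118 − (1/2)(q₁+q₂) − c)·q₂, giving q₂(c) = (118 − c − (1/2)q₁).
E[c₂] = 0.3·13 + 0.7·15 = 14.4
Firm 1's FOC against E[q₂] yields q₁ = (118 − 2·27 + E[c₂])/(3/2) = (118 − 54 + 14.4)/(3/2) = 52.2667.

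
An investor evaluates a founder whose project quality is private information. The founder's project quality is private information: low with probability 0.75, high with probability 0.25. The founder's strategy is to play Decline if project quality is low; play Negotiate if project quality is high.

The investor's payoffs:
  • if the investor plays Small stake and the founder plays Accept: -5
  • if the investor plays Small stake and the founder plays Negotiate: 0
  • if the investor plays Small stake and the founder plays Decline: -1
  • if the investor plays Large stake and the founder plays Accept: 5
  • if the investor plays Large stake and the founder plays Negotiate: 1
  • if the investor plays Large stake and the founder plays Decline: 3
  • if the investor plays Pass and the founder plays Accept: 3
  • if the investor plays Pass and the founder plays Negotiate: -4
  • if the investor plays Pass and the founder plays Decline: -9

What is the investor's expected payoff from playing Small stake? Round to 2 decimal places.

E[Small stake] = 0.75·(-1) + 0.25·0 = (-0.75) + 0 = -0.75

-0.75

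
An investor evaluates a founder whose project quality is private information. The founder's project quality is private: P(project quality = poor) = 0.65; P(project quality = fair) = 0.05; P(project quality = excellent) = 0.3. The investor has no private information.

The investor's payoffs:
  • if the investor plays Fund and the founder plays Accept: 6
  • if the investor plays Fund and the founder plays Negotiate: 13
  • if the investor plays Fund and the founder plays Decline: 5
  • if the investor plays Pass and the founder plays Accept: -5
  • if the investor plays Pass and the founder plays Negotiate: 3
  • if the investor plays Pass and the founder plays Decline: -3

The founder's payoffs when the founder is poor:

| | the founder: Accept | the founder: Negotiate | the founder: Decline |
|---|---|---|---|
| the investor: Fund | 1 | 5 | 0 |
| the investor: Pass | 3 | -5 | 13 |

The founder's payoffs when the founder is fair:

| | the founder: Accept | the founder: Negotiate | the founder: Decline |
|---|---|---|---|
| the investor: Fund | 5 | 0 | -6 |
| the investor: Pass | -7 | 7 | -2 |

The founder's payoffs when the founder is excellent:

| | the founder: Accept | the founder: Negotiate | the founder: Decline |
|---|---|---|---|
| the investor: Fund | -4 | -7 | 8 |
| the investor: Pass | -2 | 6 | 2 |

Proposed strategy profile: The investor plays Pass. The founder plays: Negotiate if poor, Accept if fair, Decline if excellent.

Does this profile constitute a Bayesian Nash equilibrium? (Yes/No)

No

The investor plays Pass: E[Pass] = 0.65·(3) + 0.05·(-5) + 0.3·(-3) = 0.8; E[Fund] = 10.25. Not best-responding. ✗
The founder (project quality poor), facing Pass: Accept gives 3, Negotiate gives -5, Decline gives 13. Proposed Negotiate is not best — profitable deviation exists. ✗
The founder (project quality fair), facing Pass: Accept gives -7, Negotiate gives 7, Decline gives -2. Proposed Accept is not best — profitable deviation exists. ✗
The founder (project quality excellent), facing Pass: Accept gives -2, Negotiate gives 6, Decline gives 2. Proposed Decline is not best — profitable deviation exists. ✗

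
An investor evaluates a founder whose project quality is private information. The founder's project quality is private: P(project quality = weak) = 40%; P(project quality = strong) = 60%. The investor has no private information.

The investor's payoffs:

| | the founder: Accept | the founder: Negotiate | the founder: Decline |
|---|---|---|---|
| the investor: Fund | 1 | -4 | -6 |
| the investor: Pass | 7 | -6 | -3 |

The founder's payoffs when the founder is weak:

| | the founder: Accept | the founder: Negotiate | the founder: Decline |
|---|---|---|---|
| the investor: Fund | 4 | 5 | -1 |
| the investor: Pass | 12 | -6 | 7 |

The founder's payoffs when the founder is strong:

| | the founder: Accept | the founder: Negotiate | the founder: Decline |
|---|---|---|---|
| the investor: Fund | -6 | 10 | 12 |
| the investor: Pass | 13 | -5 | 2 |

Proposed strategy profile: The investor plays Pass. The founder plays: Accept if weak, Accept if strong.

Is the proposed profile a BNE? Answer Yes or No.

The investor plays Pass: E[Pass] = 0.4·(7) + 0.6·(7) = 7; E[Fund] = 1. Best-responding. ✓
The founder (project quality weak), facing Pass: Accept gives 12, Negotiate gives -6, Decline gives 7. Proposed Accept is best. ✓
The founder (project quality strong), facing Pass: Accept gives 13, Negotiate gives -5, Decline gives 2. Proposed Accept is best. ✓

Yes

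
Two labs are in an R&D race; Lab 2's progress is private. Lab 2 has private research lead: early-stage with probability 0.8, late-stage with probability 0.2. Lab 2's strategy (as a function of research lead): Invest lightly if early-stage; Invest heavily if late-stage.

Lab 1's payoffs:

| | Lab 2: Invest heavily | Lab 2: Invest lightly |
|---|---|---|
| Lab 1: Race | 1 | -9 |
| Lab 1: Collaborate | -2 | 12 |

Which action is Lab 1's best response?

Collaborate

E[Race] = 0.8·(-9) + 0.2·(1) = -7
E[Collaborate] = 0.8·(12) + 0.2·(-2) = 9.2
Best response: Collaborate (9.2 is the largest).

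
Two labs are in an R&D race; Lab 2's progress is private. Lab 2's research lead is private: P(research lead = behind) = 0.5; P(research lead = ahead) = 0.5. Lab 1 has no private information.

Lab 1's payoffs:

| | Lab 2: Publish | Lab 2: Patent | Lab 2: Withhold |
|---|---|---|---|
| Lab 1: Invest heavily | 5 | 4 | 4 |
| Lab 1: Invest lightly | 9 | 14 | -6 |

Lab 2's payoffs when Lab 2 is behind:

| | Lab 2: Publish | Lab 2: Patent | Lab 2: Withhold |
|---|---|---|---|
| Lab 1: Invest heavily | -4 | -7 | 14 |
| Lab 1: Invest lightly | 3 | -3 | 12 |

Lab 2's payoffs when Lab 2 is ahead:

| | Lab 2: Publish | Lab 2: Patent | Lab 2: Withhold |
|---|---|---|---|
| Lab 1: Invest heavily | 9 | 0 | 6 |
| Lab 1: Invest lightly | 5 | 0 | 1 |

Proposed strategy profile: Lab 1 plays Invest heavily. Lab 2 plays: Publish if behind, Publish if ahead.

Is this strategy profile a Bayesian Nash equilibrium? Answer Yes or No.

No

Lab 1 plays Invest heavily: E[Invest heavily] = 0.5·(5) + 0.5·(5) = 5; E[Invest lightly] = 9. Not best-responding. ✗
Lab 2 (research lead behind), facing Invest heavily: Publish gives -4, Patent gives -7, Withhold gives 14. Proposed Publish is not best — profitable deviation exists. ✗
Lab 2 (research lead ahead), facing Invest heavily: Publish gives 9, Patent gives 0, Withhold gives 6. Proposed Publish is best. ✓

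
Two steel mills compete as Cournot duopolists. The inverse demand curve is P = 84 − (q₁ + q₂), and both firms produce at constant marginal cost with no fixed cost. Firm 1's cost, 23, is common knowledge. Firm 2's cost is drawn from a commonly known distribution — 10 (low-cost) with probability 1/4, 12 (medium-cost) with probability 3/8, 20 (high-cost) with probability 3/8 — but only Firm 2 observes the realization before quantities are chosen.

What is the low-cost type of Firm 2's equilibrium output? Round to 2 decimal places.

Firm 2 with cost c maximizes (84 − (q₁+q₂) − c)·q₂, giving q₂(c) = (84 − c − q₁)/2.
E[c₂] = 1/4·10 + 3/8·12 + 3/8·20 = 14.5
Firm 1's FOC against E[q₂] yields q₁ = (84 − 2·23 + E[c₂])/3 = (84 − 46 + 14.5)/3 = 17.5.
q₂(low-cost) = (84 − 10 − 17.5)/2 = 28.25.

28.25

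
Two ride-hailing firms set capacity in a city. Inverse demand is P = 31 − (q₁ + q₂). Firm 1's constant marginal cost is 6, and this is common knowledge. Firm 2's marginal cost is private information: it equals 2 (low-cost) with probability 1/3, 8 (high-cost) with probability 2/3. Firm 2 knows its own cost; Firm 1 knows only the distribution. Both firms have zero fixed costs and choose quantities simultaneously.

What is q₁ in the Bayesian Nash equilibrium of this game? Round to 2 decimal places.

8.33

Each type of Firm 2 best-responds to q₁; Firm 1 best-responds to the expected q₂ over Firm 2's types.
Firm 2 with cost c maximizes (31 − (q₁+q₂) − c)·q₂, giving q₂(c) = (31 − c − q₁)/2.
E[c₂] = 1/3·2 + 2/3·8 = 6
Firm 1's FOC against E[q₂] yields q₁ = (31 − 2·6 + E[c₂])/3 = (31 − 12 + 6)/3 = 8.33333.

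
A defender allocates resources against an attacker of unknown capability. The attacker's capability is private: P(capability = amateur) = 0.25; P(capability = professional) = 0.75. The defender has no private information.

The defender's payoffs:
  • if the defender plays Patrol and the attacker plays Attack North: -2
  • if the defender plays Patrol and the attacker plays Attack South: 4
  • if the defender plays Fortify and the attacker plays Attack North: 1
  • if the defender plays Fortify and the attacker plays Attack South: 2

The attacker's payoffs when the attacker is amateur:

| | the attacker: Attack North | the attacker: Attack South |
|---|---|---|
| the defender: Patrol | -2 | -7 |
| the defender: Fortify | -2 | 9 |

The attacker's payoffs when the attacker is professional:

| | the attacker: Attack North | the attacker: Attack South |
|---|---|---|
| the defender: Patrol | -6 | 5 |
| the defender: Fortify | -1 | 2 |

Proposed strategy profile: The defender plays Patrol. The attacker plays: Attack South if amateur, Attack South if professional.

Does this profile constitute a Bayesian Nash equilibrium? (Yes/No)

No

The defender plays Patrol: E[Patrol] = 0.25·(4) + 0.75·(4) = 4; E[Fortify] = 2. Best-responding. ✓
The attacker (capability amateur), facing Patrol: Attack North gives -2, Attack South gives -7. Proposed Attack South is not best — profitable deviation exists. ✗
The attacker (capability professional), facing Patrol: Attack North gives -6, Attack South gives 5. Proposed Attack South is best. ✓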